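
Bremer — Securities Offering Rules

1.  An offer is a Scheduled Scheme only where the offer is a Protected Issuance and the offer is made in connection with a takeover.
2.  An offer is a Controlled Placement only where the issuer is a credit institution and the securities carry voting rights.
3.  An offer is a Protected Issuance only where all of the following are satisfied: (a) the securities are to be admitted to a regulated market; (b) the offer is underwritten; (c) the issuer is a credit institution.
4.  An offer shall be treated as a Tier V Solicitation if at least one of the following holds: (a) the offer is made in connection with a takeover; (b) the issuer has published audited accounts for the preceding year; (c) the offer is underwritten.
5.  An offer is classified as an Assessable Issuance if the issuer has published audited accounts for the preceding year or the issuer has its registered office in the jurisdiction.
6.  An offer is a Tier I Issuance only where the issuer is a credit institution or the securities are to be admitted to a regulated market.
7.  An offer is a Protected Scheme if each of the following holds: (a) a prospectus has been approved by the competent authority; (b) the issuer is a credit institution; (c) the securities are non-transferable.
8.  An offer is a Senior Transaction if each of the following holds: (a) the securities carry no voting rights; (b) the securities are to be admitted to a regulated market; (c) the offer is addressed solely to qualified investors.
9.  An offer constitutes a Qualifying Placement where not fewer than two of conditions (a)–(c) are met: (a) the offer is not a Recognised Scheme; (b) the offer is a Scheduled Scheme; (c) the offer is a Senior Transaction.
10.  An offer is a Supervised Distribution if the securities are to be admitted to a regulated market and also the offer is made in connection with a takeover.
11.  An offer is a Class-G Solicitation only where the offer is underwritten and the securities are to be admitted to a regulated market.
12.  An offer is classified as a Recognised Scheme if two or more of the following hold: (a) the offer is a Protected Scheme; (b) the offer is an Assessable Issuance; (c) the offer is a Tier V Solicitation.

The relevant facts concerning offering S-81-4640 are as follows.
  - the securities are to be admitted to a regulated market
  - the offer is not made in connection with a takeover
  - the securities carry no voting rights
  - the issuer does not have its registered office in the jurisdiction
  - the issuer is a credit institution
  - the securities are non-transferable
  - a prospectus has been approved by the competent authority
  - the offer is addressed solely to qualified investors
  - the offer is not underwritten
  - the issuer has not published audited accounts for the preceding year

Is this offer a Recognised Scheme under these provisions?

No

paragraph 7 — Protected Scheme: [a prospectus has been approved by the competent authority? yes] AND [the issuer is a credit institution? yes] AND [the securities are non-transferable? yes] → satisfied.
paragraph 5 — Assessable Issuance: [the issuer has published audited accounts for the preceding year? no] OR [the issuer has its registered office in the jurisdiction? no] → not satisfied.
paragraph 4 — Tier V Solicitation: [the offer is made in connection with a takeover? no] OR [the issuer has published audited accounts for the preceding year? no] OR [the offer is underwritten? no] → not satisfied.
paragraph 12 — Recognised Scheme: Protected Scheme (paragraph 7)? yes; Assessable Issuance (paragraph 5)? no; Tier V Solicitation (paragraph 4)? no — 1 of 3 hold (need ≥2) → not satisfied.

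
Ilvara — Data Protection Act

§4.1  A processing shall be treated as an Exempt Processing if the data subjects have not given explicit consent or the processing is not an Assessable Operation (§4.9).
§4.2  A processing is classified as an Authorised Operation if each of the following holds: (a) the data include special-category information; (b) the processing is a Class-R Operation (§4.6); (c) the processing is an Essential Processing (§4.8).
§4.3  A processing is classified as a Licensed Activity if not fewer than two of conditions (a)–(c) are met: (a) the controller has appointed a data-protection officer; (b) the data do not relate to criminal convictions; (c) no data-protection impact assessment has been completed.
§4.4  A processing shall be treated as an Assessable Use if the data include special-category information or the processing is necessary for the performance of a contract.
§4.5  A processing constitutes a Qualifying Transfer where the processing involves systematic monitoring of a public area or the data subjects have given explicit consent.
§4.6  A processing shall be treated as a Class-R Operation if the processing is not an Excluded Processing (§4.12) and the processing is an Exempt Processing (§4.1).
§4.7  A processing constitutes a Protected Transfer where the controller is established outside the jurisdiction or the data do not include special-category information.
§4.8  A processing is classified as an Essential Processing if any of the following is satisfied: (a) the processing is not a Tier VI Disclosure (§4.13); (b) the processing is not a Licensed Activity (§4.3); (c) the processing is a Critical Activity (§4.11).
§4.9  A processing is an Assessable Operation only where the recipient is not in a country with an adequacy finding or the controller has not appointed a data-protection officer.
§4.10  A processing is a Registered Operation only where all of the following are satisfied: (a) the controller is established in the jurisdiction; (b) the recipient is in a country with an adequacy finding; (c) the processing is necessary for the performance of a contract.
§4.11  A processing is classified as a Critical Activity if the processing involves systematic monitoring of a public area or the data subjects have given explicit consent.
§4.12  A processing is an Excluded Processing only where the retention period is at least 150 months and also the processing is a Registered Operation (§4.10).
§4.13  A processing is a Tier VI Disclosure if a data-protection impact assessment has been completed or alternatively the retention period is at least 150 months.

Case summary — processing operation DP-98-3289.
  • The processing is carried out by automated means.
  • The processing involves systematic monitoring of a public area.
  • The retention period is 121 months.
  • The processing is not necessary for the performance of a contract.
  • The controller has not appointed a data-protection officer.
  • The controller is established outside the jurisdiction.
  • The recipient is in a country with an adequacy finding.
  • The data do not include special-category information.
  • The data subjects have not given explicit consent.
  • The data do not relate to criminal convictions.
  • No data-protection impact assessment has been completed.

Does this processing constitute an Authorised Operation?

No

§4.10 — Registered Operation: [the controller is established in the jurisdiction? no] AND [the recipient is in a country with an adequacy finding? yes] AND [the processing is necessary for the performance of a contract? no] → not satisfied.
§4.12 — Excluded Processing: [retention period: 121 months ≥ 150 months? no] AND [Registered Operation (§4.10)? no] → not satisfied.
§4.9 — Assessable Operation: [the recipient is not in a country with an adequacy finding? no] OR [the controller has not appointed a data-protection officer? yes] → satisfied.
§4.1 — Exempt Processing: [the data subjects have not given explicit consent? yes] OR [not an Assessable Operation (§4.9)? no] → satisfied.
§4.6 — Class-R Operation: [not an Excluded Processing (§4.12)? yes] AND [Exempt Processing (§4.1)? yes] → satisfied.
§4.13 — Tier VI Disclosure: [a data-protection impact assessment has been completed? no] OR [retention period: 121 months ≥ 150 months? no] → not satisfied.
§4.3 — Licensed Activity: the controller has appointed a data-protection officer? no; the data do not relate to criminal convictions? yes; no data-protection impact assessment has been completed? yes — 2 of 3 hold (need ≥2) → satisfied.
§4.11 — Critical Activity: [the processing involves systematic monitoring of a public area? yes] OR [the data subjects have given explicit consent? no] → satisfied.
§4.8 — Essential Processing: [not a Tier VI Disclosure (§4.13)? yes] OR [not a Licensed Activity (§4.3)? no] OR [Critical Activity (§4.11)? yes] → satisfied.
§4.2 — Authorised Operation: [the data include special-category information? no] AND [Class-R Operation (§4.6)? yes] AND [Essential Processing (§4.8)? yes] → not satisfied.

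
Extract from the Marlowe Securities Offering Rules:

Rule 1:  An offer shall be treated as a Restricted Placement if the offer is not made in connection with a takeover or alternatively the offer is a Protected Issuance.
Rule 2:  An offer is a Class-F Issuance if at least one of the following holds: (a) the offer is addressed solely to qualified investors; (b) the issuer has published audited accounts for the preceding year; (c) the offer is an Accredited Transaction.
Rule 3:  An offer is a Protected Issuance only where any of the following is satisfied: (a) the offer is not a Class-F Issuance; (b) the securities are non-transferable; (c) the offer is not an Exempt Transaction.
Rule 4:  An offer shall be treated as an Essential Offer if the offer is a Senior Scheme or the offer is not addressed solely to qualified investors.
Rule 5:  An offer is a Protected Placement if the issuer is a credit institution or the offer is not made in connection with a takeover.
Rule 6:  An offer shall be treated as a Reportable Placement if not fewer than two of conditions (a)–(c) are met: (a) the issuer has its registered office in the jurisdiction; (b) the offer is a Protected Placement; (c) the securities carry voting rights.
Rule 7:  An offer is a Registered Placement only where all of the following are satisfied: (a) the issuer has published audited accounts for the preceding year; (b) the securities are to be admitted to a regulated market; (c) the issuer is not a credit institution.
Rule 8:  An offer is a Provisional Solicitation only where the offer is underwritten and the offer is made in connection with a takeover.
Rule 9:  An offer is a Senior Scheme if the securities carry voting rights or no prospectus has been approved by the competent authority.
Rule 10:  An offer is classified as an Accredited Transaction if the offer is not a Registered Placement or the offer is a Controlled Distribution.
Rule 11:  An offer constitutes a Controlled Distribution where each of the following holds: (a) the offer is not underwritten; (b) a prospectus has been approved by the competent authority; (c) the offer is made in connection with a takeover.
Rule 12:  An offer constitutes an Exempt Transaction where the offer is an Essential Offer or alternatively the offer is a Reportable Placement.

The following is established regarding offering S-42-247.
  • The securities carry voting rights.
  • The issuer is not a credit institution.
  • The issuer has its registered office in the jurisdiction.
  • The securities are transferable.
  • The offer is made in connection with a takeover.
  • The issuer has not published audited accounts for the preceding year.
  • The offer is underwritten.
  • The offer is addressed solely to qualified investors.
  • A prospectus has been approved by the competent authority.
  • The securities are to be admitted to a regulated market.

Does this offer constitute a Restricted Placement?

Under rule 7: the issuer has published audited accounts for the preceding year? no; and the securities are to be admitted to a regulated market? yes; and the issuer is not a credit institution? yes. So the offer is not a Registered Placement.
Under rule 11: the offer is not underwritten? no; and a prospectus has been approved by the competent authority? yes; and the offer is made in connection with a takeover? yes. So the offer is not a Controlled Distribution.
Under rule 10: not a Registered Placement (rule 7)? yes; or Controlled Distribution (rule 11)? no. So the offer is an Accredited Transaction.
Under rule 2: the offer is addressed solely to qualified investors? yes; or the issuer has published audited accounts for the preceding year? no; or Accredited Transaction (rule 10)? yes. So the offer is a Class-F Issuance.
Under rule 9: the securities carry voting rights? yes; or no prospectus has been approved by the competent authority? no. So the offer is a Senior Scheme.
Under rule 4: Senior Scheme (rule 9)? yes; or the offer is not addressed solely to qualified investors? no. So the offer is an Essential Offer.
Under rule 5: the issuer is a credit institution? no; or the offer is not made in connection with a takeover? no. So the offer is not a Protected Placement.
Under rule 6: the issuer has its registered office in the jurisdiction? yes; Protected Placement (rule 5)? no; the securities carry voting rights? yes — 2 of 3 hold (need ≥2) → satisfied.
Under rule 12: Essential Offer (rule 4)? yes; or Reportable Placement (rule 6)? yes. So the offer is an Exempt Transaction.
Under rule 3: not a Class-F Issuance (rule 2)? no; or the securities are non-transferable? no; or not an Exempt Transaction (rule 12)? no. So the offer is not a Protected Issuance.
Under rule 1: the offer is not made in connection with a takeover? no; or Protected Issuance (rule 3)? no. So the offer is not a Restricted Placement.

No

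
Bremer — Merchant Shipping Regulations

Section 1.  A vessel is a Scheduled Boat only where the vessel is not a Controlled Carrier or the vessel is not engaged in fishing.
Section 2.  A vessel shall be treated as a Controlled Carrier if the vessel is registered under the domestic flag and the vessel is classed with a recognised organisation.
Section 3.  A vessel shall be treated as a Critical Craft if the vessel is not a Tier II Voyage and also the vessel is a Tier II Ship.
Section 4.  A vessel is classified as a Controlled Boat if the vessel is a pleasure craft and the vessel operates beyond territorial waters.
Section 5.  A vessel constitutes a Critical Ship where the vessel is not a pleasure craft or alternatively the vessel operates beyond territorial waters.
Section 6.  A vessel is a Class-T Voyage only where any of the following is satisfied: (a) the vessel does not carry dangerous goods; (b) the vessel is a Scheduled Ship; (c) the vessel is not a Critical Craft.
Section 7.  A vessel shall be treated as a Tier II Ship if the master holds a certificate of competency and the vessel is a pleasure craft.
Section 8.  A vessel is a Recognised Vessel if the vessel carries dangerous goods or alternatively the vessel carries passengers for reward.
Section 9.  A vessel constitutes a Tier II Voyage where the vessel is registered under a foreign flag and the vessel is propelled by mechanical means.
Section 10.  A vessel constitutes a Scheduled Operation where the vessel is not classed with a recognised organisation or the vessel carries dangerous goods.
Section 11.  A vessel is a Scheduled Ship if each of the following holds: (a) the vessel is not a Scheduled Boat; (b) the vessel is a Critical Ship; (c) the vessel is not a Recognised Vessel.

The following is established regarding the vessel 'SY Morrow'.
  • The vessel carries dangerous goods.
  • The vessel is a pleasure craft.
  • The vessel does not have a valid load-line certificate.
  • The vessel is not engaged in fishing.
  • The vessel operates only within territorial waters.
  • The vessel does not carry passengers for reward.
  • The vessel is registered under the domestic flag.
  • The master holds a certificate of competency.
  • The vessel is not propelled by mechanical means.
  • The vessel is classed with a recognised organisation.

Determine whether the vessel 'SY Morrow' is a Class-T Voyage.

No

Under section 2: the vessel is registered under the domestic flag? yes; and the vessel is classed with a recognised organisation? yes. So the vessel is a Controlled Carrier.
Under section 1: not a Controlled Carrier (section 2)? no; or the vessel is not engaged in fishing? yes. So the vessel is a Scheduled Boat.
Under section 5: the vessel is not a pleasure craft? no; or the vessel operates beyond territorial waters? no. So the vessel is not a Critical Ship.
Under section 8: the vessel carries dangerous goods? yes; or the vessel carries passengers for reward? no. So the vessel is a Recognised Vessel.
Under section 11: not a Scheduled Boat (section 1)? no; and Critical Ship (section 5)? no; and not a Recognised Vessel (section 8)? no. So the vessel is not a Scheduled Ship.
Under section 9: the vessel is registered under a foreign flag? no; and the vessel is propelled by mechanical means? no. So the vessel is not a Tier II Voyage.
Under section 7: the master holds a certificate of competency? yes; and the vessel is a pleasure craft? yes. So the vessel is a Tier II Ship.
Under section 3: not a Tier II Voyage (section 9)? yes; and Tier II Ship (section 7)? yes. So the vessel is a Critical Craft.
Under section 6: the vessel does not carry dangerous goods? no; or Scheduled Ship (section 11)? no; or not a Critical Craft (section 3)? no. So the vessel is not a Class-T Voyage.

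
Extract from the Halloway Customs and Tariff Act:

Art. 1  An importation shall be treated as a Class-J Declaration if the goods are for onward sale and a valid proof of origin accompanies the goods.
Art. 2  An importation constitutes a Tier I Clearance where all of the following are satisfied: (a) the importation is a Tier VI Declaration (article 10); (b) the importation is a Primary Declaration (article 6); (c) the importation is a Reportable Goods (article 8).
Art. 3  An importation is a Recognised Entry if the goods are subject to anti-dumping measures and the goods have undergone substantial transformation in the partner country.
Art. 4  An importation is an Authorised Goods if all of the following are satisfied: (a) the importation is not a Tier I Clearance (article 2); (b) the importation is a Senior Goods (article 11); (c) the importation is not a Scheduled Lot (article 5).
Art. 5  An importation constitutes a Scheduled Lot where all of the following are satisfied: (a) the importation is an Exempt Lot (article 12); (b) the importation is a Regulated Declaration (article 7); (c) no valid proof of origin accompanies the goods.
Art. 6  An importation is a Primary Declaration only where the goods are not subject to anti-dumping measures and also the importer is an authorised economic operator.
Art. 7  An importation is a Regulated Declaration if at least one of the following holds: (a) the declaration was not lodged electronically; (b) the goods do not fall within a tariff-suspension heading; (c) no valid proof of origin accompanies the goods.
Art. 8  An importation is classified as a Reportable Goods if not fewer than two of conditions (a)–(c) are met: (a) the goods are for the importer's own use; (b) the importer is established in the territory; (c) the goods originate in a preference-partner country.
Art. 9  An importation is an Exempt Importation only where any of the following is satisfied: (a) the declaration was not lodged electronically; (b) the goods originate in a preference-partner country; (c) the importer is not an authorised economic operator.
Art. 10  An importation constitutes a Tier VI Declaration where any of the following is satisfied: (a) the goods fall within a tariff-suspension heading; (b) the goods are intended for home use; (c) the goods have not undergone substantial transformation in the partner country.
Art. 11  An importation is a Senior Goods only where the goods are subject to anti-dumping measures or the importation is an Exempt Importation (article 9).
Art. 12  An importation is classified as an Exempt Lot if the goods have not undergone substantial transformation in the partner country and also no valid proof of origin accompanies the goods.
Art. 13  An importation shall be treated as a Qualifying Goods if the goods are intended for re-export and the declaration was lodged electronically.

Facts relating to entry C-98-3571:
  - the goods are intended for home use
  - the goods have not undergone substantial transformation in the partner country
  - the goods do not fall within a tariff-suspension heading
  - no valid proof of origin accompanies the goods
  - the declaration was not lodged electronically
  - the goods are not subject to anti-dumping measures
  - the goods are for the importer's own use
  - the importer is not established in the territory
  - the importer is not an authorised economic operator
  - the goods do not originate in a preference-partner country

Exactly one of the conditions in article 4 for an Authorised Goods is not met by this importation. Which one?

Under article 10: the goods fall within a tariff-suspension heading? no; or the goods are intended for home use? yes; or the goods have not undergone substantial transformation in the partner country? yes. So the importation is a Tier VI Declaration.
Under article 6: the goods are not subject to anti-dumping measures? yes; and the importer is an authorised economic operator? no. So the importation is not a Primary Declaration.
Under article 8: the goods are for the importer's own use? yes; the importer is established in the territory? no; the goods originate in a preference-partner country? no — 1 of 3 hold (need ≥2) → not satisfied.
Under article 2: Tier VI Declaration (article 10)? yes; and Primary Declaration (article 6)? no; and Reportable Goods (article 8)? no. So the importation is not a Tier I Clearance.
Under article 9: the declaration was not lodged electronically? yes; or the goods originate in a preference-partner country? no; or the importer is not an authorised economic operator? yes. So the importation is an Exempt Importation.
Under article 11: the goods are subject to anti-dumping measures? no; or Exempt Importation (article 9)? yes. So the importation is a Senior Goods.
Under article 12: the goods have not undergone substantial transformation in the partner country? yes; and no valid proof of origin accompanies the goods? yes. So the importation is an Exempt Lot.
Under article 7: the declaration was not lodged electronically? yes; or the goods do not fall within a tariff-suspension heading? yes; or no valid proof of origin accompanies the goods? yes. So the importation is a Regulated Declaration.
Under article 5: Exempt Lot (article 12)? yes; and Regulated Declaration (article 7)? yes; and no valid proof of origin accompanies the goods? yes. So the importation is a Scheduled Lot.
Under article 4: not a Tier I Clearance (article 2)? yes; and Senior Goods (article 11)? yes; and not a Scheduled Lot (article 5)? no. So the importation is not an Authorised Goods.

Scheduled Lot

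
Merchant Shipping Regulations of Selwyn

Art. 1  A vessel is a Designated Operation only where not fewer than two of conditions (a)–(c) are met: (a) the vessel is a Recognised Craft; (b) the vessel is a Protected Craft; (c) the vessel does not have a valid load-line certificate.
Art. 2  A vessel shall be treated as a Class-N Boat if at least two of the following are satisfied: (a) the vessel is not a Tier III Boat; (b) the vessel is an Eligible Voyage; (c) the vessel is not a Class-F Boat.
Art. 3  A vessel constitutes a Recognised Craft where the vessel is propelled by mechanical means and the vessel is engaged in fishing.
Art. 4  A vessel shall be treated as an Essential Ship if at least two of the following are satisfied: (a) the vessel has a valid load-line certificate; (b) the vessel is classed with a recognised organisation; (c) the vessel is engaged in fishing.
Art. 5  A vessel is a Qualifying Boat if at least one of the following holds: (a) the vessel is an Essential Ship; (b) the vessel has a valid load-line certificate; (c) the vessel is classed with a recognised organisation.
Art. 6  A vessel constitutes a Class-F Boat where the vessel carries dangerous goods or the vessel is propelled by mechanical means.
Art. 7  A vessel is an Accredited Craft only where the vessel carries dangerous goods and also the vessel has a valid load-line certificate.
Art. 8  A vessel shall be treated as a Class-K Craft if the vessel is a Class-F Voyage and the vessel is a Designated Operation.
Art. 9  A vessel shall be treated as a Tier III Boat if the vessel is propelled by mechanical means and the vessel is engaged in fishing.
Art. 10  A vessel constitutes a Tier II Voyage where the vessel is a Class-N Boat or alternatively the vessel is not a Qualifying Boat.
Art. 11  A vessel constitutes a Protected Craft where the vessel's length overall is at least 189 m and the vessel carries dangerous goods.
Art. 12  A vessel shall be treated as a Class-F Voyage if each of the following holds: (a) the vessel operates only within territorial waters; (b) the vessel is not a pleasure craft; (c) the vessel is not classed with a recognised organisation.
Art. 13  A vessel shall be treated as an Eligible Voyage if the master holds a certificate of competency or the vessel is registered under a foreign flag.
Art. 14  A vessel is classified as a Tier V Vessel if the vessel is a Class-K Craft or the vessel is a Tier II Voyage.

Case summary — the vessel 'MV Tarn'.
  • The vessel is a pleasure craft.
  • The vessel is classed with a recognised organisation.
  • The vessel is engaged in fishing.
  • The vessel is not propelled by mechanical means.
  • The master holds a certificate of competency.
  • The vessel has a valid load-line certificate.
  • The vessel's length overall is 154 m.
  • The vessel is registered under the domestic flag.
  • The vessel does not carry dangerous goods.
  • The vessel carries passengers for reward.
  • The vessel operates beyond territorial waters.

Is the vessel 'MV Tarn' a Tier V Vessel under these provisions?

article 12 — Class-F Voyage: [the vessel operates only within territorial waters? no] AND [the vessel is not a pleasure craft? no] AND [the vessel is not classed with a recognised organisation? no] → not satisfied.
article 3 — Recognised Craft: [the vessel is propelled by mechanical means? no] AND [the vessel is engaged in fishing? yes] → not satisfied.
article 11 — Protected Craft: [vessel's length overall: 154 m ≥ 189 m? no] AND [the vessel carries dangerous goods? no] → not satisfied.
article 1 — Designated Operation: Recognised Craft (article 3)? no; Protected Craft (article 11)? no; the vessel does not have a valid load-line certificate? no — 0 of 3 hold (need ≥2) → not satisfied.
article 8 — Class-K Craft: [Class-F Voyage (article 12)? no] AND [Designated Operation (article 1)? no] → not satisfied.
article 9 — Tier III Boat: [the vessel is propelled by mechanical means? no] AND [the vessel is engaged in fishing? yes] → not satisfied.
article 13 — Eligible Voyage: [the master holds a certificate of competency? yes] OR [the vessel is registered under a foreign flag? no] → satisfied.
article 6 — Class-F Boat: [the vessel carries dangerous goods? no] OR [the vessel is propelled by mechanical means? no] → not satisfied.
article 2 — Class-N Boat: not a Tier III Boat (article 9)? yes; Eligible Voyage (article 13)? yes; not a Class-F Boat (article 6)? yes — 3 of 3 hold (need ≥2) → satisfied.
article 4 — Essential Ship: the vessel has a valid load-line certificate? yes; the vessel is classed with a recognised organisation? yes; the vessel is engaged in fishing? yes — 3 of 3 hold (need ≥2) → satisfied.
article 5 — Qualifying Boat: [Essential Ship (article 4)? yes] OR [the vessel has a valid load-line certificate? yes] OR [the vessel is classed with a recognised organisation? yes] → satisfied.
article 10 — Tier II Voyage: [Class-N Boat (article 2)? yes] OR [not a Qualifying Boat (article 5)? no] → satisfied.
article 14 — Tier V Vessel: [Class-K Craft (article 8)? no] OR [Tier II Voyage (article 10)? yes] → satisfied.

Yes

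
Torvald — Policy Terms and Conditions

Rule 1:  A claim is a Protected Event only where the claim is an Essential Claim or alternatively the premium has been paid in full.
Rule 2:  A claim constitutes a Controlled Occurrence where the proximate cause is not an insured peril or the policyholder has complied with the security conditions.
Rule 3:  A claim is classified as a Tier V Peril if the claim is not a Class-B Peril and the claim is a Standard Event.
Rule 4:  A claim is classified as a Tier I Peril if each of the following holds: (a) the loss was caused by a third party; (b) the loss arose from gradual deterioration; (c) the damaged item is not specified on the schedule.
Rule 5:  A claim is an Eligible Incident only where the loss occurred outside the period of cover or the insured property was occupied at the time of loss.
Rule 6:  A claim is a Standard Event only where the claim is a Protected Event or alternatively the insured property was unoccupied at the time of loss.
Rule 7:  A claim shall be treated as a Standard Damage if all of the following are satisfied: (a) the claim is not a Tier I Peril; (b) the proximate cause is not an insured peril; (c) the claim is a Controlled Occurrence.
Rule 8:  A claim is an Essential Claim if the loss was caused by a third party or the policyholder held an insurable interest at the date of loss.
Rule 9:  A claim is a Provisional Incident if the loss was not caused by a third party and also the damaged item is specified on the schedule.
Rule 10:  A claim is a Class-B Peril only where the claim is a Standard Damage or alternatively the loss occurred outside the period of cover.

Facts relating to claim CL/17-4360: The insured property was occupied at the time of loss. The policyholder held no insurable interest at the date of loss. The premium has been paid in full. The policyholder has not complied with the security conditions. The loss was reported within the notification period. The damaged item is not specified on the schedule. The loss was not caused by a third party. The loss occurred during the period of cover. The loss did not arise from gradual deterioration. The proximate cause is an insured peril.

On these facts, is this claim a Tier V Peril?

Yes

Under rule 4: the loss was caused by a third party? no; and the loss arose from gradual deterioration? no; and the damaged item is not specified on the schedule? yes. So the claim is not a Tier I Peril.
Under rule 2: the proximate cause is not an insured peril? no; or the policyholder has complied with the security conditions? no. So the claim is not a Controlled Occurrence.
Under rule 7: not a Tier I Peril (rule 4)? yes; and the proximate cause is not an insured peril? no; and Controlled Occurrence (rule 2)? no. So the claim is not a Standard Damage.
Under rule 10: Standard Damage (rule 7)? no; or the loss occurred outside the period of cover? no. So the claim is not a Class-B Peril.
Under rule 8: the loss was caused by a third party? no; or the policyholder held an insurable interest at the date of loss? no. So the claim is not an Essential Claim.
Under rule 1: Essential Claim (rule 8)? no; or the premium has been paid in full? yes. So the claim is a Protected Event.
Under rule 6: Protected Event (rule 1)? yes; or the insured property was unoccupied at the time of loss? no. So the claim is a Standard Event.
Under rule 3: not a Class-B Peril (rule 10)? yes; and Standard Event (rule 6)? yes. So the claim is a Tier V Peril.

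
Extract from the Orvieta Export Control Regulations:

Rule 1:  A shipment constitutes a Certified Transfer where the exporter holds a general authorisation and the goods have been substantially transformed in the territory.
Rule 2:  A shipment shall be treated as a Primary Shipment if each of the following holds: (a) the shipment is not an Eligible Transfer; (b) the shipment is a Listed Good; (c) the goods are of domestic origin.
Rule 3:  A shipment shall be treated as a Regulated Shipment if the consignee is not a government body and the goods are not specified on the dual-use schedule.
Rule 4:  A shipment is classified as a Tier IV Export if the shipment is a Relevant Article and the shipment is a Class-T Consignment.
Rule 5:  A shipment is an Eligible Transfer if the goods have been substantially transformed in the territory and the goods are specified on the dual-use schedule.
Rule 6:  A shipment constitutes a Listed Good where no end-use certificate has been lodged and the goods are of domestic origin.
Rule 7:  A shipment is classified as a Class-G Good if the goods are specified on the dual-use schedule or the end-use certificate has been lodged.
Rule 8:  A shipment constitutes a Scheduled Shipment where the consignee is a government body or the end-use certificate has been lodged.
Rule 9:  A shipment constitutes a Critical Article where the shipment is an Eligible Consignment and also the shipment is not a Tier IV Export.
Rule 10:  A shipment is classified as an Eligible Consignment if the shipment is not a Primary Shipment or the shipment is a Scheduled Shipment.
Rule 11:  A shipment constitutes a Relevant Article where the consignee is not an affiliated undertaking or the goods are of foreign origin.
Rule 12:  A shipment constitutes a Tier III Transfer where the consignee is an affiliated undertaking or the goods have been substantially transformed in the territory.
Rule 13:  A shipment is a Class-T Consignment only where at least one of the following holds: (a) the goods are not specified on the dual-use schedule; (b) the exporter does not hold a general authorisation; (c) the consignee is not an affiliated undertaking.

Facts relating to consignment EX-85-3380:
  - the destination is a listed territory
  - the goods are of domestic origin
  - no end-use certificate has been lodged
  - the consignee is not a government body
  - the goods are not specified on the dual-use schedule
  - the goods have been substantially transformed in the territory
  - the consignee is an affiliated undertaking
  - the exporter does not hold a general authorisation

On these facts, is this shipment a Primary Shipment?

Yes

rule 5 — Eligible Transfer: [the goods have been substantially transformed in the territory? yes] AND [the goods are specified on the dual-use schedule? no] → not satisfied.
rule 6 — Listed Good: [no end-use certificate has been lodged? yes] AND [the goods are of domestic origin? yes] → satisfied.
rule 2 — Primary Shipment: [not an Eligible Transfer (rule 5)? yes] AND [Listed Good (rule 6)? yes] AND [the goods are of domestic origin? yes] → satisfied.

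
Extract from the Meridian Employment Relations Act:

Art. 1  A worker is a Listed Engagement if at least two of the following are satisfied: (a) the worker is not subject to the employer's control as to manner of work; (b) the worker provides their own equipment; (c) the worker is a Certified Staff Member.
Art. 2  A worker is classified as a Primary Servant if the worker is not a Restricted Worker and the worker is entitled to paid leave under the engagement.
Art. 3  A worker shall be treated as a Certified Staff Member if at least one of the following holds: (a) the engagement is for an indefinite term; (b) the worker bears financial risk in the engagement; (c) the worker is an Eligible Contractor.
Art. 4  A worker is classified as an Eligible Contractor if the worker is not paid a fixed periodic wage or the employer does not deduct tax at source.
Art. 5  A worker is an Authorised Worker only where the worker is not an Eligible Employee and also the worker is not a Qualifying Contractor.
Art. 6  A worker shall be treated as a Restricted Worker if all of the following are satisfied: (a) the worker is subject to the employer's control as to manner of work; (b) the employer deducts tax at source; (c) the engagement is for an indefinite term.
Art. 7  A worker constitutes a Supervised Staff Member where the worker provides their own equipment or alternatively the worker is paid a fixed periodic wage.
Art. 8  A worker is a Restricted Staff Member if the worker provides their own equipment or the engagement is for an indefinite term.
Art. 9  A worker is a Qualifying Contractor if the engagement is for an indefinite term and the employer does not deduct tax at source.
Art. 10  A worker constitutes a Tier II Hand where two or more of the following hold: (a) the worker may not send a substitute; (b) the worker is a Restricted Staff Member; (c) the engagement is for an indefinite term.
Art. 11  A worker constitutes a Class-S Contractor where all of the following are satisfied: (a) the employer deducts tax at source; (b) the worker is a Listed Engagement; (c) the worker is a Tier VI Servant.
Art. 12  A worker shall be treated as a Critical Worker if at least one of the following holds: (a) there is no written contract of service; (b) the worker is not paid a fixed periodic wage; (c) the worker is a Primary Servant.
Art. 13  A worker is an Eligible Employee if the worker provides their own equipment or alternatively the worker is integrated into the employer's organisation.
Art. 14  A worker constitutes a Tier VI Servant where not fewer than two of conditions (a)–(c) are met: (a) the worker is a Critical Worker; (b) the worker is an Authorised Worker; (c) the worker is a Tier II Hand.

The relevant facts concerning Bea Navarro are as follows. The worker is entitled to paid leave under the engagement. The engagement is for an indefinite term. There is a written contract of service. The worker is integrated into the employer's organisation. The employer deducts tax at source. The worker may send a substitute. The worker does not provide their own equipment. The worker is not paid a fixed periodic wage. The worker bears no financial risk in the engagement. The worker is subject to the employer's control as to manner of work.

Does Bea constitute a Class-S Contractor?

article 4 — Eligible Contractor: [the worker is not paid a fixed periodic wage? yes] OR [the employer does not deduct tax at source? no] → satisfied.
article 3 — Certified Staff Member: [the engagement is for an indefinite term? yes] OR [the worker bears financial risk in the engagement? no] OR [Eligible Contractor (article 4)? yes] → satisfied.
article 1 — Listed Engagement: the worker is not subject to the employer's control as to manner of work? no; the worker provides their own equipment? no; Certified Staff Member (article 3)? yes — 1 of 3 hold (need ≥2) → not satisfied.
article 6 — Restricted Worker: [the worker is subject to the employer's control as to manner of work? yes] AND [the employer deducts tax at source? yes] AND [the engagement is for an indefinite term? yes] → satisfied.
article 2 — Primary Servant: [not a Restricted Worker (article 6)? no] AND [the worker is entitled to paid leave under the engagement? yes] → not satisfied.
article 12 — Critical Worker: [there is no written contract of service? no] OR [the worker is not paid a fixed periodic wage? yes] OR [Primary Servant (article 2)? no] → satisfied.
article 13 — Eligible Employee: [the worker provides their own equipment? no] OR [the worker is integrated into the employer's organisation? yes] → satisfied.
article 9 — Qualifying Contractor: [the engagement is for an indefinite term? yes] AND [the employer does not deduct tax at source? no] → not satisfied.
article 5 — Authorised Worker: [not an Eligible Employee (article 13)? no] AND [not a Qualifying Contractor (article 9)? yes] → not satisfied.
article 8 — Restricted Staff Member: [the worker provides their own equipment? no] OR [the engagement is for an indefinite term? yes] → satisfied.
article 10 — Tier II Hand: the worker may not send a substitute? no; Restricted Staff Member (article 8)? yes; the engagement is for an indefinite term? yes — 2 of 3 hold (need ≥2) → satisfied.
article 14 — Tier VI Servant: Critical Worker (article 12)? yes; Authorised Worker (article 5)? no; Tier II Hand (article 10)? yes — 2 of 3 hold (need ≥2) → satisfied.
article 11 — Class-S Contractor: [the employer deducts tax at source? yes] AND [Listed Engagement (article 1)? no] AND [Tier VI Servant (article 14)? yes] → not satisfied.

No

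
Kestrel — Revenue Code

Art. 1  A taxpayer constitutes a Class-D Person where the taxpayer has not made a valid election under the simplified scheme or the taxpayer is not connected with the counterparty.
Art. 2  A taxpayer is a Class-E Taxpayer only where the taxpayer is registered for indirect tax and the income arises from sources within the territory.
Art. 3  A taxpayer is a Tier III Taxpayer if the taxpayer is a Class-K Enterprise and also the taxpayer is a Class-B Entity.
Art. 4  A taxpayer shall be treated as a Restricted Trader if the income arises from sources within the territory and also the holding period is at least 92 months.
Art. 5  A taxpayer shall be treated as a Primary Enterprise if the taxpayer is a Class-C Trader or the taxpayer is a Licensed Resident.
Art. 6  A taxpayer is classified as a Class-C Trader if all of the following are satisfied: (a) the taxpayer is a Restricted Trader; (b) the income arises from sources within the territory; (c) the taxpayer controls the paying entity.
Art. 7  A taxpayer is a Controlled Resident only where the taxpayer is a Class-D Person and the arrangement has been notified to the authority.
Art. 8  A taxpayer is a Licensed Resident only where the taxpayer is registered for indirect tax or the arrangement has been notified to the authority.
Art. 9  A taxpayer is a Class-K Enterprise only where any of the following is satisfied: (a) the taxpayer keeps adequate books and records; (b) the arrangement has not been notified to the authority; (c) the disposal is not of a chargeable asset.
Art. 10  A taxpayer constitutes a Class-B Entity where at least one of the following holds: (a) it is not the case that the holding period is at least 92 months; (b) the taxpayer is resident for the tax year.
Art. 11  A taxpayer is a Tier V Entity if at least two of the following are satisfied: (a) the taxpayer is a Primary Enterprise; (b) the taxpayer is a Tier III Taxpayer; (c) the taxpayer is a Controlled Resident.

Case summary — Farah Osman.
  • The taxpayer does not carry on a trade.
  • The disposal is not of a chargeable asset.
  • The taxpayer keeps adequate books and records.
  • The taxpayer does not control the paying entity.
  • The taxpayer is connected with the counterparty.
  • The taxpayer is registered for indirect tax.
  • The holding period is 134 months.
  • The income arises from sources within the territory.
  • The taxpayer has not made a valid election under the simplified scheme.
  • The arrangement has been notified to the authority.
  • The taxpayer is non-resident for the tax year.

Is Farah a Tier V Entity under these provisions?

article 4 — Restricted Trader: [the income arises from sources within the territory? yes] AND [holding period: 134 months ≥ 92 months? yes] → satisfied.
article 6 — Class-C Trader: [Restricted Trader (article 4)? yes] AND [the income arises from sources within the territory? yes] AND [the taxpayer controls the paying entity? no] → not satisfied.
article 8 — Licensed Resident: [the taxpayer is registered for indirect tax? yes] OR [the arrangement has been notified to the authority? yes] → satisfied.
article 5 — Primary Enterprise: [Class-C Trader (article 6)? no] OR [Licensed Resident (article 8)? yes] → satisfied.
article 9 — Class-K Enterprise: [the taxpayer keeps adequate books and records? yes] OR [the arrangement has not been notified to the authority? no] OR [the disposal is not of a chargeable asset? yes] → satisfied.
article 10 — Class-B Entity: [holding period: 134 months ≥ 92 months? yes, so negated condition no] OR [the taxpayer is resident for the tax year? no] → not satisfied.
article 3 — Tier III Taxpayer: [Class-K Enterprise (article 9)? yes] AND [Class-B Entity (article 10)? no] → not satisfied.
article 1 — Class-D Person: [the taxpayer has not made a valid election under the simplified scheme? yes] OR [the taxpayer is not connected with the counterparty? no] → satisfied.
article 7 — Controlled Resident: [Class-D Person (article 1)? yes] AND [the arrangement has been notified to the authority? yes] → satisfied.
article 11 — Tier V Entity: Primary Enterprise (article 5)? yes; Tier III Taxpayer (article 3)? no; Controlled Resident (article 7)? yes — 2 of 3 hold (need ≥2) → satisfied.

Yes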